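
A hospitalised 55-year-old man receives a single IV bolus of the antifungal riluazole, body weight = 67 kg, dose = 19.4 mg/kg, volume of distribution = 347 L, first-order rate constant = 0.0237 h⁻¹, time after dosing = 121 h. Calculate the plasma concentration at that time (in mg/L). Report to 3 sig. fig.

Total dose = 19.4 × 67 = 1300 mg
C₀ = Dose / Vd = 1300 / 347 = 3.746 mg/L
C = C₀ · e^(−k·t) = 3.746 × e^(−0.02370 × 121)
  = 3.746 × 0.05683 = 0.2129 mg/L

0.213 mg/L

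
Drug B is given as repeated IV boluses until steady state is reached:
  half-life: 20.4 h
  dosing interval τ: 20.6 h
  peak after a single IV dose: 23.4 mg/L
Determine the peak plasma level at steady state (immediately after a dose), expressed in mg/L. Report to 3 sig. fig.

k = ln2 / t½ = 0.693147 / 20.4 = 0.03398 h⁻¹
e^(−kτ) = e^(−0.03398 × 20.6) = 0.4966
Accumulation ratio R = 1 / (1 − e^(−kτ)) = 1 / (1 − 0.4966) = 1.986
Steady-state peak = C₀ × R = 23.4 × 1.986 = 46.47 mg/L

46.5 mg/L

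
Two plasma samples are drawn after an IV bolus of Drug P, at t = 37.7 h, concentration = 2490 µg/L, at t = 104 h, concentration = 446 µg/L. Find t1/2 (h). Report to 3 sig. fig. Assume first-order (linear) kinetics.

k = ln(C₁/C₂) / (t₂ − t₁) = ln(2490/446) / (104 − 37.7)
  = 1.720 / 66.30 = 0.02594 h⁻¹
t½ = ln2 / k = 0.693147 / 0.02594 = 26.72 h

26.7 h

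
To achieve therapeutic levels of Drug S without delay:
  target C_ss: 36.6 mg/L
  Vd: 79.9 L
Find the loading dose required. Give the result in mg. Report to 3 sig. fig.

LD = Css × Vd = 36.6 × 79.9 = 2924 mg

2920 mg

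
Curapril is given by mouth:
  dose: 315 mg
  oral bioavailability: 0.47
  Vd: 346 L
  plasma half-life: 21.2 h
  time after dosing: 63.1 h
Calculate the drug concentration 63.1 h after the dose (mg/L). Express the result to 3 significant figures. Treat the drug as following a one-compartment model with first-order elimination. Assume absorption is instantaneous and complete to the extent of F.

Amount reaching circulation = F × Dose = 0.47 × 315.0 = 148.1 mg
C₀ = F·Dose / Vd = 148.1 / 346 = 0.4280 mg/L
k = ln2 / t½ = 0.693147 / 21.2 = 0.03270 h⁻¹
C = C₀ · e^(−k·t) = 0.4280 × e^(−0.03270 × 63.1)
  = 0.4280 × 0.1270 = 0.05436 mg/L

0.0544 mg/L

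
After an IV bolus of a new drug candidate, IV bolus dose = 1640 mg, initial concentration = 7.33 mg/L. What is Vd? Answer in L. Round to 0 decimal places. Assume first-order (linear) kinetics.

Vd = Dose / C₀ = 1640 / 7.33 = 223.7 L

224 L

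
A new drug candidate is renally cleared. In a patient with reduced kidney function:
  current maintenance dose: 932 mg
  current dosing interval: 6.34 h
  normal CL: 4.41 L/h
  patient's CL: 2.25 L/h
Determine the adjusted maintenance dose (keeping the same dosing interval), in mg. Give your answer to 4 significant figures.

475.5 mg

To keep the same average steady-state level, dosing rate must scale with clearance.
CL ratio = 2.25 / 4.41 = 0.5102
New dose (same interval) = 932 × 0.5102 = 475.5 mg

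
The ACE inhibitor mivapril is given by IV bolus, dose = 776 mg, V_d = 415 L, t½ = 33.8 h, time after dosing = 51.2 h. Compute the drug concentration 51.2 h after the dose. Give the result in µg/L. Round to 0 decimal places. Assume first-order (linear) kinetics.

654 µg/L

C₀ = Dose / Vd = 776.0 / 415 = 1.870 mg/L
k = ln2 / t½ = 0.693147 / 33.8 = 0.02051 h⁻¹
C = C₀ · e^(−k·t) = 1.870 × e^(−0.02051 × 51.2)
  = 1.870 × 0.3499 = 0.6543 mg/L
Convert: 0.6543 mg/L × 1000 = 654.3 µg/L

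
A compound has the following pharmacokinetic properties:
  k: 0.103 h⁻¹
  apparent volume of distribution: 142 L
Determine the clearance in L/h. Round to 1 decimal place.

CL = k × Vd = 0.103 × 142 = 14.63 L/h

14.6 L/h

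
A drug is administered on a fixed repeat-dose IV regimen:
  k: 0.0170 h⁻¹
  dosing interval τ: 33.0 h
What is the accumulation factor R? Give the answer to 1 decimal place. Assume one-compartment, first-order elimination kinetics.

2.3

e^(−kτ) = e^(−0.01700 × 33.0) = 0.5706
Accumulation ratio R = 1 / (1 − e^(−kτ)) = 1 / (1 − 0.5706) = 2.329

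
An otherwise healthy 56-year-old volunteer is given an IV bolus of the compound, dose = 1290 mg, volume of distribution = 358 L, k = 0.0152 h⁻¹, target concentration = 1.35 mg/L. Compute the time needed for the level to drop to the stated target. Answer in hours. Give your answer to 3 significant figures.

C₀ = Dose / Vd = 1290 / 358 = 3.603 mg/L
t = ln(C₀ / C) / k = ln(3.603 / 1.35) / 0.01520
  = ln(2.669) / 0.01520 = 0.9817 / 0.01520 = 64.59 h

64.6 h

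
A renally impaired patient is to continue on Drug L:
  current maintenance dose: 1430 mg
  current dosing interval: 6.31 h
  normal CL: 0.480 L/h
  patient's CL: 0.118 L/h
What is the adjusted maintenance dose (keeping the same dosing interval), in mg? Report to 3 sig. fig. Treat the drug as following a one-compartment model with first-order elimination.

352 mg

To keep the same average steady-state level, dosing rate must scale with clearance.
CL ratio = 0.118 / 0.480 = 0.2458
New dose (same interval) = 1430 × 0.2458 = 351.5 mg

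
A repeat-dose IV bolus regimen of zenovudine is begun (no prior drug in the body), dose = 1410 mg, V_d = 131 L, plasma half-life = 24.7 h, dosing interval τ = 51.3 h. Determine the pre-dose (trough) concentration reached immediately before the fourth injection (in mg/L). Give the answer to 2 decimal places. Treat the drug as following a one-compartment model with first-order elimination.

3.30 mg/L

C₀ per dose = Dose / Vd = 1410 / 131 = 10.76 mg/L
k = ln2 / t½ = 0.693147 / 24.7 = 0.02806 h⁻¹
Fraction remaining after one interval: r = e^(−kτ) = e^(−0.02806 × 51.3) = 0.2371
Before dose 4, 3 doses have been given (aged 1τ, 2τ, 3τ).
C_trough = C₀ × (r + r² + … + r^3) = C₀ × r(1−r^3)/(1−r)
        = 10.76 × 0.2371 × (1 − 0.01333) / (1 − 0.2371) = 3.300 mg/L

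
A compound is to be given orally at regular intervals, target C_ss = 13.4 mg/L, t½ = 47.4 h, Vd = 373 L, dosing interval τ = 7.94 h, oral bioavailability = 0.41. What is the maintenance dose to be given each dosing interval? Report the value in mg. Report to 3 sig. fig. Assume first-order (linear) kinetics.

1420 mg

k = ln2 / t½ = 0.693147 / 47.4 = 0.01462 h⁻¹
CL = k × Vd = 0.01462 × 373 = 5.453 L/h
At steady state, F × (Dose/τ) = Css × CL.
Dose = Css × CL × τ / F = 13.4 × 5.453 × 7.94 / 0.41 = 1415 mg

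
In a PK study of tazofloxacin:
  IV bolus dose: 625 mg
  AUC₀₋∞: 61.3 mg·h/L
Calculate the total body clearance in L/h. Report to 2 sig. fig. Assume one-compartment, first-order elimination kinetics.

CL = Dose / AUC = 625 / 61.3 = 10.20 L/h

10 L/h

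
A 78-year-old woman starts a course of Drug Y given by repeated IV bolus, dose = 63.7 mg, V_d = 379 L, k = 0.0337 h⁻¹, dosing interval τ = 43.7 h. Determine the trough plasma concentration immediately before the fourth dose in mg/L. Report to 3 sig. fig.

C₀ per dose = Dose / Vd = 63.7 / 379 = 0.1681 mg/L
Fraction remaining after one interval: r = e^(−kτ) = e^(−0.03370 × 43.7) = 0.2293
Before dose 4, 3 doses have been given (aged 1τ, 2τ, 3τ).
C_trough = C₀ × (r + r² + … + r^3) = C₀ × r(1−r^3)/(1−r)
        = 0.1681 × 0.2293 × (1 − 0.01206) / (1 − 0.2293) = 0.04941 mg/L

0.0494 mg/L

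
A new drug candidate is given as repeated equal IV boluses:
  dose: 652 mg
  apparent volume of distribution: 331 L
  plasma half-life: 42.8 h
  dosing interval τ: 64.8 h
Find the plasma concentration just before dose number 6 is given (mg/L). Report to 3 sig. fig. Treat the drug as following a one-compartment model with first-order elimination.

1.06 mg/L

C₀ per dose = Dose / Vd = 652 / 331 = 1.970 mg/L
k = ln2 / t½ = 0.693147 / 42.8 = 0.01620 h⁻¹
Fraction remaining after one interval: r = e^(−kτ) = e^(−0.01620 × 64.8) = 0.3500
Before dose 6, 5 doses have been given (aged 1τ, 2τ, 3τ, 4τ, 5τ).
C_trough = C₀ × (r + r² + … + r^5) = C₀ × r(1−r^5)/(1−r)
        = 1.970 × 0.3500 × (1 − 0.005252) / (1 − 0.3500) = 1.055 mg/L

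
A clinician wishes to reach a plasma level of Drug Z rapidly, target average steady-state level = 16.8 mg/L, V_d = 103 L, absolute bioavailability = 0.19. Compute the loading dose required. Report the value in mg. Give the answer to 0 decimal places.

9107 mg

LD = Css × Vd / F = 16.8 × 103 / 0.19 = 9107 mg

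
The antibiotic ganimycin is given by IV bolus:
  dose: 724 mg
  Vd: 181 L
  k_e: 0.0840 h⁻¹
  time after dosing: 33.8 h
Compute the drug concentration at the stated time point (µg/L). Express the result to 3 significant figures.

C₀ = Dose / Vd = 724.0 / 181 = 4.000 mg/L
C = C₀ · e^(−k·t) = 4.000 × e^(−0.08400 × 33.8)
  = 4.000 × 0.05847 = 0.2339 mg/L
Convert: 0.2339 mg/L × 1000 = 233.9 µg/L

234 µg/L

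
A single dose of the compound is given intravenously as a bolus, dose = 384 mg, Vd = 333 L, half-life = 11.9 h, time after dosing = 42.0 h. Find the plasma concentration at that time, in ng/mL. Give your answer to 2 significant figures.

C₀ = Dose / Vd = 384.0 / 333 = 1.153 mg/L
k = ln2 / t½ = 0.693147 / 11.9 = 0.05825 h⁻¹
C = C₀ · e^(−k·t) = 1.153 × e^(−0.05825 × 42.0)
  = 1.153 × 0.08660 = 0.09985 mg/L
Convert: 0.09985 mg/L × 1000 = 99.85 ng/mL

100 ng/mL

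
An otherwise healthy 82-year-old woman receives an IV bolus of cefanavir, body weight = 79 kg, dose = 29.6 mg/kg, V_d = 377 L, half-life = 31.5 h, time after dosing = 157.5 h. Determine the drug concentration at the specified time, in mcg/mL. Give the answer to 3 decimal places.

0.194 mcg/mL

Total dose = 29.6 × 79 = 2338 mg
C₀ = Dose / Vd = 2338 / 377 = 6.202 mg/L
k = ln2 / t½ = 0.693147 / 31.5 = 0.02200 h⁻¹
t / t½ = 157.5 / 31.5 = 5 half-lives
C = C₀ × (1/2)^5 = 6.202 × 0.03125 = 0.1938 mg/L
(0.1938 mg/L = 0.1938 mcg/mL)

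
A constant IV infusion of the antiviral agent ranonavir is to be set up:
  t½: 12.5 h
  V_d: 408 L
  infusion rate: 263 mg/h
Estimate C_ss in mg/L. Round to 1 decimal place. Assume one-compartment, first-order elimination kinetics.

11.6 mg/L

k = ln2 / t½ = 0.693147 / 12.5 = 0.05545 h⁻¹
CL = k × Vd = 0.05545 × 408 = 22.62 L/h
At steady state Css = R₀ / CL = 263 / 22.62 = 11.63 mg/L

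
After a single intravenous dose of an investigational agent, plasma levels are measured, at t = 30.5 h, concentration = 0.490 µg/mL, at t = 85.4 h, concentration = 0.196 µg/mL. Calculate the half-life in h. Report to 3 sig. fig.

k = ln(C₁/C₂) / (t₂ − t₁) = ln(0.490/0.196) / (85.4 − 30.5)
  = 0.9163 / 54.90 = 0.01669 h⁻¹
t½ = ln2 / k = 0.693147 / 0.01669 = 41.53 h

41.5 h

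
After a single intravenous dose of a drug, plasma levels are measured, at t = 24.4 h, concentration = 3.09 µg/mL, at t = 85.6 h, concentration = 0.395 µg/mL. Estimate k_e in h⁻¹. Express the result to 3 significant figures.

0.0336 h⁻¹

k = ln(C₁/C₂) / (t₂ − t₁) = ln(3.09/0.395) / (85.6 − 24.4)
  = 2.057 / 61.20 = 0.03361 h⁻¹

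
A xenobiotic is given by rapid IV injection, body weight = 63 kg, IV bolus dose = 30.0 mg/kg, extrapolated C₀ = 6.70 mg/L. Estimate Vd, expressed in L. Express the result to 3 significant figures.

Dose = 30.0 × 63 = 1890 mg
Vd = Dose / C₀ = 1890 / 6.70 = 282.1 L

282 L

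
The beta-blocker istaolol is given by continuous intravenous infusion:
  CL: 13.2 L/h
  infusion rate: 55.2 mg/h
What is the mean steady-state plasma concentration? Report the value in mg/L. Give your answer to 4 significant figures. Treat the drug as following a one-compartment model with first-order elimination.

4.182 mg/L

At steady state Css = R₀ / CL = 55.2 / 13.20 = 4.182 mg/L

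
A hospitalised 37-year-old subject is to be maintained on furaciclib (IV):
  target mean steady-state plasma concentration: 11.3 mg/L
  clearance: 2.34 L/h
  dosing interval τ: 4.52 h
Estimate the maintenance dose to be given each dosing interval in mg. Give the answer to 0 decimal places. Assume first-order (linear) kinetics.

120 mg

At steady state, Dose/τ = Css × CL.
Dose = Css × CL × τ = 11.3 × 2.340 × 4.52 = 119.5 mg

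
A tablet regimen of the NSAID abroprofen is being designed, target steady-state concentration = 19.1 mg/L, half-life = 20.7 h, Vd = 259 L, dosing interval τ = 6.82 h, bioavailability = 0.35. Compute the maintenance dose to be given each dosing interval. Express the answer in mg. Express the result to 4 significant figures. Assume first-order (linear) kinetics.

k = ln2 / t½ = 0.693147 / 20.7 = 0.03349 h⁻¹
CL = k × Vd = 0.03349 × 259 = 8.674 L/h
At steady state, F × (Dose/τ) = Css × CL.
Dose = Css × CL × τ / F = 19.1 × 8.674 × 6.82 / 0.35 = 3228 mg

3228 mg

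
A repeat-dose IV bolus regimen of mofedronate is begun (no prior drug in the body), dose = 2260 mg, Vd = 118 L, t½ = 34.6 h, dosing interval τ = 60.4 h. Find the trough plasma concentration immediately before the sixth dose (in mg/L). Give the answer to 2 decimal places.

8.12 mg/L

C₀ per dose = Dose / Vd = 2260 / 118 = 19.15 mg/L
k = ln2 / t½ = 0.693147 / 34.6 = 0.02003 h⁻¹
Fraction remaining after one interval: r = e^(−kτ) = e^(−0.02003 × 60.4) = 0.2983
Before dose 6, 5 doses have been given (aged 1τ, 2τ, 3τ, 4τ, 5τ).
C_trough = C₀ × (r + r² + … + r^5) = C₀ × r(1−r^5)/(1−r)
        = 19.15 × 0.2983 × (1 − 0.002362) / (1 − 0.2983) = 8.122 mg/L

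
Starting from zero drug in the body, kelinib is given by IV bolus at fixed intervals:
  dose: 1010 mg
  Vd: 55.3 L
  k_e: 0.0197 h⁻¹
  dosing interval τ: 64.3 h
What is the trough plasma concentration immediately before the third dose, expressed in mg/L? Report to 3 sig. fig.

6.60 mg/L

C₀ per dose = Dose / Vd = 1010 / 55.3 = 18.26 mg/L
Fraction remaining after one interval: r = e^(−kτ) = e^(−0.01970 × 64.3) = 0.2818
Before dose 3, 2 doses have been given (aged 1τ, 2τ).
C_trough = C₀ × (r + r²) = 18.26 × (0.2818 + 0.07941) = 6.596 mg/L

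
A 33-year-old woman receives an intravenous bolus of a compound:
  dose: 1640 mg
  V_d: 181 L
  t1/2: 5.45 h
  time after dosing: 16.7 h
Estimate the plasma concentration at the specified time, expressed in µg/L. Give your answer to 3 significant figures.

C₀ = Dose / Vd = 1640 / 181 = 9.061 mg/L
k = ln2 / t½ = 0.693147 / 5.45 = 0.1272 h⁻¹
C = C₀ · e^(−k·t) = 9.061 × e^(−0.1272 × 16.7)
  = 9.061 × 0.1195 = 1.083 mg/L
Convert: 1.083 mg/L × 1000 = 1083 µg/L

1080 µg/L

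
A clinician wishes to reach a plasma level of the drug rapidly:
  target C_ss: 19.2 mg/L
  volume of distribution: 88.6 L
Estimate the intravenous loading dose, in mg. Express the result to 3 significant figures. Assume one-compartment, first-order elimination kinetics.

LD = Css × Vd = 19.2 × 88.6 = 1701 mg

1700 mg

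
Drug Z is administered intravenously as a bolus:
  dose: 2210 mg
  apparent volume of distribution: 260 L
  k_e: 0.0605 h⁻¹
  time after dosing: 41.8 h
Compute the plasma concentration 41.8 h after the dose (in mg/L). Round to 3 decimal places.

C₀ = Dose / Vd = 2210 / 260 = 8.500 mg/L
C = C₀ · e^(−k·t) = 8.500 × e^(−0.06050 × 41.8)
  = 8.500 × 0.07975 = 0.6779 mg/L

0.678 mg/L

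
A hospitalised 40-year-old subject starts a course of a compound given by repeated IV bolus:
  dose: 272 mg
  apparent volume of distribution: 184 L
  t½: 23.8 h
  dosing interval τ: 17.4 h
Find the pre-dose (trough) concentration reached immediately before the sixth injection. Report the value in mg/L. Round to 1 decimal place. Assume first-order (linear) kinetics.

2.1 mg/L

C₀ per dose = Dose / Vd = 272 / 184 = 1.478 mg/L
k = ln2 / t½ = 0.693147 / 23.8 = 0.02912 h⁻¹
Fraction remaining after one interval: r = e^(−kτ) = e^(−0.02912 × 17.4) = 0.6025
Before dose 6, 5 doses have been given (aged 1τ, 2τ, 3τ, 4τ, 5τ).
C_trough = C₀ × (r + r² + … + r^5) = C₀ × r(1−r^5)/(1−r)
        = 1.478 × 0.6025 × (1 − 0.07939) / (1 − 0.6025) = 2.062 mg/L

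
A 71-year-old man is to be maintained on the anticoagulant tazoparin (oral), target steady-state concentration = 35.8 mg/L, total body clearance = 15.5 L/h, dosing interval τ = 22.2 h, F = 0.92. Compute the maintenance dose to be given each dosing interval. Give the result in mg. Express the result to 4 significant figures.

At steady state, F × (Dose/τ) = Css × CL.
Dose = Css × CL × τ / F = 35.8 × 15.50 × 22.2 / 0.92 = 13390 mg

13390 mg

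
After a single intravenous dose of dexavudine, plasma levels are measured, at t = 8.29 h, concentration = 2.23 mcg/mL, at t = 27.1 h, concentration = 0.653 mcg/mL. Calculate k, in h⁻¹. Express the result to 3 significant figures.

k = ln(C₁/C₂) / (t₂ − t₁) = ln(2.23/0.653) / (27.1 − 8.29)
  = 1.228 / 18.81 = 0.06528 h⁻¹

0.0653 h⁻¹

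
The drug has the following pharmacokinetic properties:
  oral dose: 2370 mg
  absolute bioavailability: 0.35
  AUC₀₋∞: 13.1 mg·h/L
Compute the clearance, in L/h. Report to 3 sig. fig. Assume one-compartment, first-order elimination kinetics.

63.3 L/h

CL = F·Dose / AUC = 0.35 × 2370 / 13.1 = 63.32 L/h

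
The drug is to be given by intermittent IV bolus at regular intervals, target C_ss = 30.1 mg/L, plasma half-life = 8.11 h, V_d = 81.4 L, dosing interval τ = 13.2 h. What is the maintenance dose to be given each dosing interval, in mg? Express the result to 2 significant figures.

k = ln2 / t½ = 0.693147 / 8.11 = 0.08547 h⁻¹
CL = k × Vd = 0.08547 × 81.4 = 6.957 L/h
At steady state, Dose/τ = Css × CL.
Dose = Css × CL × τ = 30.1 × 6.957 × 13.2 = 2764 mg

2800 mg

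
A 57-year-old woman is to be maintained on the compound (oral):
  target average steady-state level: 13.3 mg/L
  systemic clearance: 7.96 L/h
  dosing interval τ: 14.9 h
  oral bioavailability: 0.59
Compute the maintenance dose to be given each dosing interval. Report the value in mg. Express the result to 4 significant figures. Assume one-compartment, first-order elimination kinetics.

At steady state, F × (Dose/τ) = Css × CL.
Dose = Css × CL × τ / F = 13.3 × 7.960 × 14.9 / 0.59 = 2674 mg

2674 mg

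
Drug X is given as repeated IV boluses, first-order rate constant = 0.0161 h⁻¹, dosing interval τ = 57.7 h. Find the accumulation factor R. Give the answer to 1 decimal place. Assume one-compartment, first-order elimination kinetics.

e^(−kτ) = e^(−0.01610 × 57.7) = 0.3950
Accumulation ratio R = 1 / (1 − e^(−kτ)) = 1 / (1 − 0.3950) = 1.653

1.7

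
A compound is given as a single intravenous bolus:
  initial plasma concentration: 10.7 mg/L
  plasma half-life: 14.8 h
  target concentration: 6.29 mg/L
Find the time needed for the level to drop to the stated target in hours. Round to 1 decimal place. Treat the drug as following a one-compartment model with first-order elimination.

k = ln2 / t½ = 0.693147 / 14.8 = 0.04683 h⁻¹
t = ln(C₀ / C) / k = ln(10.70 / 6.29) / 0.04683
  = ln(1.701) / 0.04683 = 0.5312 / 0.04683 = 11.34 h

11.3 h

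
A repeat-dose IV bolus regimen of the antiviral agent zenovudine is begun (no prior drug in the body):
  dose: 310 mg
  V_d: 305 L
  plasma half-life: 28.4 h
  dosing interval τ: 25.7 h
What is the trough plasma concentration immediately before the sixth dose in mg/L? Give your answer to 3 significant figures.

C₀ per dose = Dose / Vd = 310 / 305 = 1.016 mg/L
k = ln2 / t½ = 0.693147 / 28.4 = 0.02441 h⁻¹
Fraction remaining after one interval: r = e^(−kτ) = e^(−0.02441 × 25.7) = 0.5340
Before dose 6, 5 doses have been given (aged 1τ, 2τ, 3τ, 4τ, 5τ).
C_trough = C₀ × (r + r² + … + r^5) = C₀ × r(1−r^5)/(1−r)
        = 1.016 × 0.5340 × (1 − 0.04342) / (1 − 0.5340) = 1.114 mg/L

1.11 mg/L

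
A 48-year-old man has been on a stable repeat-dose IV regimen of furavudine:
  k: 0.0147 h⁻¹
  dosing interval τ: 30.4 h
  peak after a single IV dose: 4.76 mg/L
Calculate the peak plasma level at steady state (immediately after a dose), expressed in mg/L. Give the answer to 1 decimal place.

e^(−kτ) = e^(−0.01470 × 30.4) = 0.6396
Accumulation ratio R = 1 / (1 − e^(−kτ)) = 1 / (1 − 0.6396) = 2.775
Steady-state peak = C₀ × R = 4.76 × 2.775 = 13.21 mg/L

13.2 mg/L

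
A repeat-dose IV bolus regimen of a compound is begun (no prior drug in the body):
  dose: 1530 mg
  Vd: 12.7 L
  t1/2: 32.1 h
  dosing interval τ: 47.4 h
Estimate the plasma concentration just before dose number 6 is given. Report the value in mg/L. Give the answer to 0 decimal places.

67 mg/L

C₀ per dose = Dose / Vd = 1530 / 12.7 = 120.5 mg/L
k = ln2 / t½ = 0.693147 / 32.1 = 0.02159 h⁻¹
Fraction remaining after one interval: r = e^(−kτ) = e^(−0.02159 × 47.4) = 0.3594
Before dose 6, 5 doses have been given (aged 1τ, 2τ, 3τ, 4τ, 5τ).
C_trough = C₀ × (r + r² + … + r^5) = C₀ × r(1−r^5)/(1−r)
        = 120.5 × 0.3594 × (1 − 0.005996) / (1 − 0.3594) = 67.20 mg/L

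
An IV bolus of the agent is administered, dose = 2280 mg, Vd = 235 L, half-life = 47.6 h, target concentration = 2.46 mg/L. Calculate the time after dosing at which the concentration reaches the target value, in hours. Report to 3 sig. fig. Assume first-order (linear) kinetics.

C₀ = Dose / Vd = 2280 / 235 = 9.702 mg/L
k = ln2 / t½ = 0.693147 / 47.6 = 0.01456 h⁻¹
t = ln(C₀ / C) / k = ln(9.702 / 2.46) / 0.01456
  = ln(3.944) / 0.01456 = 1.372 / 0.01456 = 94.23 h

94.2 h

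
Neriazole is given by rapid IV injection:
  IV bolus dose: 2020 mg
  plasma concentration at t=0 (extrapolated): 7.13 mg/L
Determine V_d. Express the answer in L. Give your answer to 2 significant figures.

Vd = Dose / C₀ = 2020 / 7.13 = 283.3 L

280 L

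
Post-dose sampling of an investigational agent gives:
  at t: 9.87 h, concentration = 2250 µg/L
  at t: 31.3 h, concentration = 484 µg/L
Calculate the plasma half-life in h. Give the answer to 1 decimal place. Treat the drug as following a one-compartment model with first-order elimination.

9.7 h

k = ln(C₁/C₂) / (t₂ − t₁) = ln(2250/484) / (31.3 − 9.87)
  = 1.537 / 21.43 = 0.07172 h⁻¹
t½ = ln2 / k = 0.693147 / 0.07172 = 9.665 h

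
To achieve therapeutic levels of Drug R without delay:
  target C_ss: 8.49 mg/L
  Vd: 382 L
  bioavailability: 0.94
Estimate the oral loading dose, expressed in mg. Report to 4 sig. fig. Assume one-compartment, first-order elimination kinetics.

3450 mg

LD = Css × Vd / F = 8.49 × 382 / 0.94 = 3450 mg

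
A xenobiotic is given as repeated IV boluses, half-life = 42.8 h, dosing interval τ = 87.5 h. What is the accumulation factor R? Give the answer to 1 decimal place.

1.3

k = ln2 / t½ = 0.693147 / 42.8 = 0.01620 h⁻¹
e^(−kτ) = e^(−0.01620 × 87.5) = 0.2423
Accumulation ratio R = 1 / (1 − e^(−kτ)) = 1 / (1 − 0.2423) = 1.320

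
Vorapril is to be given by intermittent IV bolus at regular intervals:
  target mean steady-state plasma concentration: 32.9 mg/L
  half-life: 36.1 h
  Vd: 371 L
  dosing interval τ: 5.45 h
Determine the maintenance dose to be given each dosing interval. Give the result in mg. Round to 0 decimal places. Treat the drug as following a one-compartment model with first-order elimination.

k = ln2 / t½ = 0.693147 / 36.1 = 0.01920 h⁻¹
CL = k × Vd = 0.01920 × 371 = 7.123 L/h
At steady state, Dose/τ = Css × CL.
Dose = Css × CL × τ = 32.9 × 7.123 × 5.45 = 1277 mg

1277 mg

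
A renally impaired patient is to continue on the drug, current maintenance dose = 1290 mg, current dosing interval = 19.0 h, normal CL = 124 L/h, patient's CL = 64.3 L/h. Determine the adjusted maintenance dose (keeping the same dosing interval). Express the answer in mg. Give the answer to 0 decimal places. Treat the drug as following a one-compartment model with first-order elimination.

669 mg

To keep the same average steady-state level, dosing rate must scale with clearance.
CL ratio = 64.3 / 124 = 0.5185
New dose (same interval) = 1290 × 0.5185 = 668.9 mg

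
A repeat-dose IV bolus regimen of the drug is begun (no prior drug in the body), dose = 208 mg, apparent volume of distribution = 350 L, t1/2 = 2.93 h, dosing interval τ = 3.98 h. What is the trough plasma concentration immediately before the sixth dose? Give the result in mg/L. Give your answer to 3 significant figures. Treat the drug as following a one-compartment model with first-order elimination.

C₀ per dose = Dose / Vd = 208 / 350 = 0.5943 mg/L
k = ln2 / t½ = 0.693147 / 2.93 = 0.2366 h⁻¹
Fraction remaining after one interval: r = e^(−kτ) = e^(−0.2366 × 3.98) = 0.3900
Before dose 6, 5 doses have been given (aged 1τ, 2τ, 3τ, 4τ, 5τ).
C_trough = C₀ × (r + r² + … + r^5) = C₀ × r(1−r^5)/(1−r)
        = 0.5943 × 0.3900 × (1 − 0.009022) / (1 − 0.3900) = 0.3765 mg/L

0.377 mg/L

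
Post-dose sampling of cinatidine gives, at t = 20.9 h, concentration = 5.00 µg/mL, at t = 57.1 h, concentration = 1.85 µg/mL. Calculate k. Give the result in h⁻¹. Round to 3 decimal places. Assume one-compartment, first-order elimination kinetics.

0.027 h⁻¹

k = ln(C₁/C₂) / (t₂ − t₁) = ln(5.00/1.85) / (57.1 − 20.9)
  = 0.9943 / 36.20 = 0.02747 h⁻¹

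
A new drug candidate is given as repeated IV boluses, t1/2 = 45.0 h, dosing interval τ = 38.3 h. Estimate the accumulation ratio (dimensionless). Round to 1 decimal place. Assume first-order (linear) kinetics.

k = ln2 / t½ = 0.693147 / 45.0 = 0.01540 h⁻¹
e^(−kτ) = e^(−0.01540 × 38.3) = 0.5544
Accumulation ratio R = 1 / (1 − e^(−kτ)) = 1 / (1 − 0.5544) = 2.244

2.2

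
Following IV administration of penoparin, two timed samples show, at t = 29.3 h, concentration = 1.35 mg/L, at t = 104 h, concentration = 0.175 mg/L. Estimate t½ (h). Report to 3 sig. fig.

25.3 h

k = ln(C₁/C₂) / (t₂ − t₁) = ln(1.35/0.175) / (104 − 29.3)
  = 2.043 / 74.70 = 0.02735 h⁻¹
t½ = ln2 / k = 0.693147 / 0.02735 = 25.34 h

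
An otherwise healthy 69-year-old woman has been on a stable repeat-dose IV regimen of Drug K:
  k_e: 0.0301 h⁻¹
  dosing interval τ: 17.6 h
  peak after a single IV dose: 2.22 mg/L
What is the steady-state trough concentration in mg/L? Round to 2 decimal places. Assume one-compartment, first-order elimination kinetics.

e^(−kτ) = e^(−0.03010 × 17.6) = 0.5887
Accumulation ratio R = 1 / (1 − e^(−kτ)) = 1 / (1 − 0.5887) = 2.431
Steady-state trough = C₀ × R × e^(−kτ) = 2.22 × 2.431 × 0.5887 = 3.177 mg/L

3.18 mg/L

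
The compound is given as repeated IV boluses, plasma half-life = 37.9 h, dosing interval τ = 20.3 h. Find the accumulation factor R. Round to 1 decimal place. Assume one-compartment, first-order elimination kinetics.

k = ln2 / t½ = 0.693147 / 37.9 = 0.01829 h⁻¹
e^(−kτ) = e^(−0.01829 × 20.3) = 0.6898
Accumulation ratio R = 1 / (1 − e^(−kτ)) = 1 / (1 − 0.6898) = 3.224

3.2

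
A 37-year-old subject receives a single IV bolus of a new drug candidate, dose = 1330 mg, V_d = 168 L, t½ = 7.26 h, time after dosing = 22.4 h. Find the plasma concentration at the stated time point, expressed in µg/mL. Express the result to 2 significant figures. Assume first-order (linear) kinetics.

C₀ = Dose / Vd = 1330 / 168 = 7.917 mg/L
k = ln2 / t½ = 0.693147 / 7.26 = 0.09547 h⁻¹
C = C₀ · e^(−k·t) = 7.917 × e^(−0.09547 × 22.4)
  = 7.917 × 0.1178 = 0.9326 mg/L
(0.9326 mg/L = 0.9326 µg/mL)

0.93 µg/mL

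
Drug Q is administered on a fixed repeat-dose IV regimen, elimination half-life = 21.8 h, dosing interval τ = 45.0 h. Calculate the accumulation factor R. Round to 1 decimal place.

1.3

k = ln2 / t½ = 0.693147 / 21.8 = 0.03180 h⁻¹
e^(−kτ) = e^(−0.03180 × 45.0) = 0.2391
Accumulation ratio R = 1 / (1 − e^(−kτ)) = 1 / (1 − 0.2391) = 1.314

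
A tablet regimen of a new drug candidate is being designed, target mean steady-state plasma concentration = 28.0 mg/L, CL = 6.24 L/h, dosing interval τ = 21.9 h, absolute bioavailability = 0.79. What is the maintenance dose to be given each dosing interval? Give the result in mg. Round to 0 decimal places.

At steady state, F × (Dose/τ) = Css × CL.
Dose = Css × CL × τ / F = 28.0 × 6.240 × 21.9 / 0.79 = 4844 mg

4844 mg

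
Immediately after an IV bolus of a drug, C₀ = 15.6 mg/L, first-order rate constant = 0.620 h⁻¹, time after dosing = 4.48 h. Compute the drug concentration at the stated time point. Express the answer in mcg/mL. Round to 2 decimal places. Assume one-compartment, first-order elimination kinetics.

C = C₀ · e^(−k·t) = 15.60 × e^(−0.6200 × 4.48)
  = 15.60 × 0.06219 = 0.9702 mg/L
(0.9702 mg/L = 0.9702 mcg/mL)

0.97 mcg/mL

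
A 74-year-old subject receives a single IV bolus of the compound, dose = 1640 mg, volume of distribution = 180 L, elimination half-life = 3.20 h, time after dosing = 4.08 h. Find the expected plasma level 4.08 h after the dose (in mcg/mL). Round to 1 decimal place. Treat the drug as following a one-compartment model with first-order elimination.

3.8 mcg/mL

C₀ = Dose / Vd = 1640 / 180 = 9.111 mg/L
k = ln2 / t½ = 0.693147 / 3.20 = 0.2166 h⁻¹
C = C₀ · e^(−k·t) = 9.111 × e^(−0.2166 × 4.08)
  = 9.111 × 0.4132 = 3.765 mg/L
(3.765 mg/L = 3.765 mcg/mL)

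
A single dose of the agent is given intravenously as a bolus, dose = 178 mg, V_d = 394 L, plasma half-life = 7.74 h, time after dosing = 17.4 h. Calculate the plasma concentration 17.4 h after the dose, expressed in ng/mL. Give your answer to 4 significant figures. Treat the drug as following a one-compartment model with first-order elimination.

C₀ = Dose / Vd = 178.0 / 394 = 0.4518 mg/L
k = ln2 / t½ = 0.693147 / 7.74 = 0.08955 h⁻¹
C = C₀ · e^(−k·t) = 0.4518 × e^(−0.08955 × 17.4)
  = 0.4518 × 0.2105 = 0.09510 mg/L
Convert: 0.09510 mg/L × 1000 = 95.10 ng/mL

95.10 ng/mL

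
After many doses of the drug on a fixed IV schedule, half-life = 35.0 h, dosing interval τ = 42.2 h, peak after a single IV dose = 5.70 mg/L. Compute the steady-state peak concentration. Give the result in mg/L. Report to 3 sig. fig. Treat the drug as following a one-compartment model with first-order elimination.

10.1 mg/L

k = ln2 / t½ = 0.693147 / 35.0 = 0.01980 h⁻¹
e^(−kτ) = e^(−0.01980 × 42.2) = 0.4336
Accumulation ratio R = 1 / (1 − e^(−kτ)) = 1 / (1 − 0.4336) = 1.766
Steady-state peak = C₀ × R = 5.70 × 1.766 = 10.07 mg/L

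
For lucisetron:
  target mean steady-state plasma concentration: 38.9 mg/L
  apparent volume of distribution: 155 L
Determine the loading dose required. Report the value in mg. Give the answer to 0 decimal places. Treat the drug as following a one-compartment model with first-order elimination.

LD = Css × Vd = 38.9 × 155 = 6030 mg

6030 mg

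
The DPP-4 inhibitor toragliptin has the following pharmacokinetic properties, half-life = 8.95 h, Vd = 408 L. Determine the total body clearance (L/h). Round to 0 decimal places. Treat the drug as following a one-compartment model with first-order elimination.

32 L/h

k = ln2 / t½ = 0.693147 / 8.95 = 0.07745 h⁻¹
CL = k × Vd = 0.07745 × 408 = 31.60 L/h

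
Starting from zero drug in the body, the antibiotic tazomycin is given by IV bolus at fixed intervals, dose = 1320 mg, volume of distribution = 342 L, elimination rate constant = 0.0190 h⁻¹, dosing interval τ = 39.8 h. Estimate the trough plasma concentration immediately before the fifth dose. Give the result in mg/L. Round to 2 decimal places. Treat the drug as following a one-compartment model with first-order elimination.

3.25 mg/L

C₀ per dose = Dose / Vd = 1320 / 342 = 3.860 mg/L
Fraction remaining after one interval: r = e^(−kτ) = e^(−0.01900 × 39.8) = 0.4694
Before dose 5, 4 doses have been given (aged 1τ, 2τ, 3τ, 4τ).
C_trough = C₀ × (r + r² + … + r^4) = C₀ × r(1−r^4)/(1−r)
        = 3.860 × 0.4694 × (1 − 0.04855) / (1 − 0.4694) = 3.249 mg/L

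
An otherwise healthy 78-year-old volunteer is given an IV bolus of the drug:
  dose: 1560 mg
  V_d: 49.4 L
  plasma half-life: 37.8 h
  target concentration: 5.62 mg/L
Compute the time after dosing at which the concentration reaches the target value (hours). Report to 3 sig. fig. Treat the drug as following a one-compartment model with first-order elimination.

94.1 h

C₀ = Dose / Vd = 1560 / 49.4 = 31.58 mg/L
k = ln2 / t½ = 0.693147 / 37.8 = 0.01834 h⁻¹
t = ln(C₀ / C) / k = ln(31.58 / 5.62) / 0.01834
  = ln(5.619) / 0.01834 = 1.726 / 0.01834 = 94.11 h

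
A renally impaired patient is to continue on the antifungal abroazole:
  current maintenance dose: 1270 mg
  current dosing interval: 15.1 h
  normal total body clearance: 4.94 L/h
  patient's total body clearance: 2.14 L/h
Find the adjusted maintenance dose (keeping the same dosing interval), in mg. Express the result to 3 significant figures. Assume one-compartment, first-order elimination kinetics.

To keep the same average steady-state level, dosing rate must scale with clearance.
CL ratio = 2.14 / 4.94 = 0.4332
New dose (same interval) = 1270 × 0.4332 = 550.2 mg

550 mg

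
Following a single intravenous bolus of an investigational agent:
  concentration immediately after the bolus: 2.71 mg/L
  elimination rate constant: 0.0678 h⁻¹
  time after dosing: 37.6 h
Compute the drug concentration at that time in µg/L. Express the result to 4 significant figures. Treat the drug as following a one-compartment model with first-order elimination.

211.8 µg/L

C = C₀ · e^(−k·t) = 2.710 × e^(−0.06780 × 37.6)
  = 2.710 × 0.07814 = 0.2118 mg/L
Convert: 0.2118 mg/L × 1000 = 211.8 µg/L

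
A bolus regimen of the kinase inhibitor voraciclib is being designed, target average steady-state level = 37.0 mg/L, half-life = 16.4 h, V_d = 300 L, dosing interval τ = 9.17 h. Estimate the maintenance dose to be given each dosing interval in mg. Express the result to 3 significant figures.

k = ln2 / t½ = 0.693147 / 16.4 = 0.04227 h⁻¹
CL = k × Vd = 0.04227 × 300 = 12.68 L/h
At steady state, Dose/τ = Css × CL.
Dose = Css × CL × τ = 37.0 × 12.68 × 9.17 = 4302 mg

4300 mg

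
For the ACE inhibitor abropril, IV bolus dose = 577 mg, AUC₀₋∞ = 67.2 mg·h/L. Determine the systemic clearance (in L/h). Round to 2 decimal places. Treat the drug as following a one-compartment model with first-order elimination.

8.59 L/h

CL = Dose / AUC = 577 / 67.2 = 8.586 L/h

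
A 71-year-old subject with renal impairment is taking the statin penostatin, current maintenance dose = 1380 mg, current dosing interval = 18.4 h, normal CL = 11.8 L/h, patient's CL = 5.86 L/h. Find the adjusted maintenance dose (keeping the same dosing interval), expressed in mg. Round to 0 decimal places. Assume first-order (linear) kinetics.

To keep the same average steady-state level, dosing rate must scale with clearance.
CL ratio = 5.86 / 11.8 = 0.4966
New dose (same interval) = 1380 × 0.4966 = 685.3 mg

685 mg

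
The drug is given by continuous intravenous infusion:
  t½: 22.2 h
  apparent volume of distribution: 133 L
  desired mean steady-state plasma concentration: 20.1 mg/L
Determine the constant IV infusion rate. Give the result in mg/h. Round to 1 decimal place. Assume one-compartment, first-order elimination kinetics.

83.5 mg/h

k = ln2 / t½ = 0.693147 / 22.2 = 0.03122 h⁻¹
CL = k × Vd = 0.03122 × 133 = 4.152 L/h
At steady state, infusion rate R₀ = Css × CL = 20.1 × 4.152 = 83.46 mg/h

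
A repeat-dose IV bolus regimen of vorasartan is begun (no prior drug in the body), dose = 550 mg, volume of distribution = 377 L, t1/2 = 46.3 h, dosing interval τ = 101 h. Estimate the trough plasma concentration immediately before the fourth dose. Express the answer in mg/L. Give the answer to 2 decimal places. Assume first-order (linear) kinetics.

0.41 mg/L

C₀ per dose = Dose / Vd = 550 / 377 = 1.459 mg/L
k = ln2 / t½ = 0.693147 / 46.3 = 0.01497 h⁻¹
Fraction remaining after one interval: r = e^(−kτ) = e^(−0.01497 × 101) = 0.2205
Before dose 4, 3 doses have been given (aged 1τ, 2τ, 3τ).
C_trough = C₀ × (r + r² + … + r^3) = C₀ × r(1−r^3)/(1−r)
        = 1.459 × 0.2205 × (1 − 0.01072) / (1 − 0.2205) = 0.4083 mg/L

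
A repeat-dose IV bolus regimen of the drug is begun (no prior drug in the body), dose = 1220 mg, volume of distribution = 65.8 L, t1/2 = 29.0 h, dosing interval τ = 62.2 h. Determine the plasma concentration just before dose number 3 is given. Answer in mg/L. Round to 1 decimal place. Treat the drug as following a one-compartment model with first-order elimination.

5.1 mg/L

C₀ per dose = Dose / Vd = 1220 / 65.8 = 18.54 mg/L
k = ln2 / t½ = 0.693147 / 29.0 = 0.02390 h⁻¹
Fraction remaining after one interval: r = e^(−kτ) = e^(−0.02390 × 62.2) = 0.2261
Before dose 3, 2 doses have been given (aged 1τ, 2τ).
C_trough = C₀ × (r + r²) = 18.54 × (0.2261 + 0.05112) = 5.140 mg/L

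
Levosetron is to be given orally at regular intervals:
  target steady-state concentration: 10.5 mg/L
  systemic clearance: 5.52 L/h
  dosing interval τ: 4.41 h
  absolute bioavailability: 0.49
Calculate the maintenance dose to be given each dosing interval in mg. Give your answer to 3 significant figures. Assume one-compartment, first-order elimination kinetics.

At steady state, F × (Dose/τ) = Css × CL.
Dose = Css × CL × τ / F = 10.5 × 5.520 × 4.41 / 0.49 = 521.6 mg

522 mg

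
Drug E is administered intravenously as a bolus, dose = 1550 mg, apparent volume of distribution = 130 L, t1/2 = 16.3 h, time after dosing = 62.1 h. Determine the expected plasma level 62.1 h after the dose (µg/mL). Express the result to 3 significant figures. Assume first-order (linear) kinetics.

C₀ = Dose / Vd = 1550 / 130 = 11.92 mg/L
k = ln2 / t½ = 0.693147 / 16.3 = 0.04252 h⁻¹
C = C₀ · e^(−k·t) = 11.92 × e^(−0.04252 × 62.1)
  = 11.92 × 0.07133 = 0.8503 mg/L
(0.8503 mg/L = 0.8503 µg/mL)

0.850 µg/mL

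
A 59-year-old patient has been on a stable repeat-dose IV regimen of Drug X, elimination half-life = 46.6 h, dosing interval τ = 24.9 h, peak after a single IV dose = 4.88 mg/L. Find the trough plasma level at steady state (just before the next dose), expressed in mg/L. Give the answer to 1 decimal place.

k = ln2 / t½ = 0.693147 / 46.6 = 0.01487 h⁻¹
e^(−kτ) = e^(−0.01487 × 24.9) = 0.6906
Accumulation ratio R = 1 / (1 − e^(−kτ)) = 1 / (1 − 0.6906) = 3.232
Steady-state trough = C₀ × R × e^(−kτ) = 4.88 × 3.232 × 0.6906 = 10.89 mg/L

10.9 mg/L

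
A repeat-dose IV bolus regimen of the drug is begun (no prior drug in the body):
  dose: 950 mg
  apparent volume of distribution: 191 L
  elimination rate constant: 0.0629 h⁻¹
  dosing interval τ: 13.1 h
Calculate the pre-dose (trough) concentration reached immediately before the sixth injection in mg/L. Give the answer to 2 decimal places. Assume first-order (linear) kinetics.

C₀ per dose = Dose / Vd = 950 / 191 = 4.974 mg/L
Fraction remaining after one interval: r = e^(−kτ) = e^(−0.06290 × 13.1) = 0.4387
Before dose 6, 5 doses have been given (aged 1τ, 2τ, 3τ, 4τ, 5τ).
C_trough = C₀ × (r + r² + … + r^5) = C₀ × r(1−r^5)/(1−r)
        = 4.974 × 0.4387 × (1 − 0.01625) / (1 − 0.4387) = 3.824 mg/L

3.82 mg/L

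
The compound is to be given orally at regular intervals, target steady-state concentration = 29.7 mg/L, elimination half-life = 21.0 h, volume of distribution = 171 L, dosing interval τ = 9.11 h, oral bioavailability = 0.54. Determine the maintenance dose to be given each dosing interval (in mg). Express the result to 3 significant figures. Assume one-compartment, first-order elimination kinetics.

k = ln2 / t½ = 0.693147 / 21.0 = 0.03301 h⁻¹
CL = k × Vd = 0.03301 × 171 = 5.645 L/h
At steady state, F × (Dose/τ) = Css × CL.
Dose = Css × CL × τ / F = 29.7 × 5.645 × 9.11 / 0.54 = 2828 mg

2830 mg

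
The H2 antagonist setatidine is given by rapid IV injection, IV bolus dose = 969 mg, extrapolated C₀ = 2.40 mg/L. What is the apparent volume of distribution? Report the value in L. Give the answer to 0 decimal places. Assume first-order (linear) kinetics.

404 L

Vd = Dose / C₀ = 969.0 / 2.40 = 403.8 L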